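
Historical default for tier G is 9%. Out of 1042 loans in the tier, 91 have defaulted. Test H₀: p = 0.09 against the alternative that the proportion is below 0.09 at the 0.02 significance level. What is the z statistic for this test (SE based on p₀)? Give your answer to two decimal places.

z = -0.30

p̂ = 91/1042 ≈ 0.0873.
SE = √(p₀(1−p₀)/n) = √(0.0819/1042) = 0.0089.
z = (0.0873 − 0.09)/0.0089 = -0.0027/0.0089 = -0.30.
p-value = P(Z < -0.301) ≈ 0.3817. With α = 0.02, fail to reject H₀.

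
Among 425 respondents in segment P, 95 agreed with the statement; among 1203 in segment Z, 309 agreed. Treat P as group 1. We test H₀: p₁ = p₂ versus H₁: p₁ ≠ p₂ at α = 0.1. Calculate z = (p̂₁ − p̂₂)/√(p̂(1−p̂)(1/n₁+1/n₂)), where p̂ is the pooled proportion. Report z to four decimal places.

z = -1.3674

p̂₁ = 95/425 ≈ 0.223529, p̂₂ = 309/1203 ≈ 0.256858.
Pooled p̂ = (95+309)/(425+1203) = 404/1628 = 0.248157.
SE = √(0.186575 × 0.0031842) = 0.024374.
z = (0.223529 − 0.256858)/0.024374 = -0.033329/0.024374 = -1.3674.
p-value = 2·P(Z > 1.367) ≈ 0.1715. With α = 0.1, fail to reject H₀.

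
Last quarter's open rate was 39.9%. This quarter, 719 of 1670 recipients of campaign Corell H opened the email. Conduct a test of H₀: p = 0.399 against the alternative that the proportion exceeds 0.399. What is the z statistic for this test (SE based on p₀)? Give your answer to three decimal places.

p̂ = 719/1670 ≈ 0.430539.
Under H₀, SE = √(0.399·0.601/1670) = √(0.000143592) = 0.011983.
z = (0.430539 − 0.399)/0.011983 = 0.031539/0.011983 = 2.632.

z = 2.632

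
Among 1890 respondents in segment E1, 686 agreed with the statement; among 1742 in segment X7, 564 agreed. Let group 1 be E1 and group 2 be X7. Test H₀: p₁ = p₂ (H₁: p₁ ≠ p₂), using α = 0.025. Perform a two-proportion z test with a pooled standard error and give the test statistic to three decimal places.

z = 2.484

p̂₁ = 686/1890 = 0.36296, p̂₂ = 564/1742 = 0.32377.
Pooled p̂ = (686+564)/(1890+1742) = 1250/3632 = 0.34416.
SE = √(0.225715 × 0.00110315) = 0.01578.
z = (0.36296 − 0.32377)/0.01578 = 0.03919/0.01578 = 2.484.
Two-sided p-value ≈ 2·Φ(−2.484) = 0.0130, so at α = 0.025 we reject H₀.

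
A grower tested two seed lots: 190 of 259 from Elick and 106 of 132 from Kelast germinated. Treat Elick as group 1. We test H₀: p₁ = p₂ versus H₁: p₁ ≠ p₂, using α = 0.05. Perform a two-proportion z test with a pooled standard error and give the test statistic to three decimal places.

p̂₁ = 190/259 ≈ 0.73359, p̂₂ = 106/132 ≈ 0.80303.
Pooled p̂ = (190+106)/(259+132) = 296/391 = 0.75703.
SE = √(p̂(1−p̂)(1/n₁+1/n₂)) = √(0.75703·0.24297·0.0114368) = √(0.00210361) = 0.04587.
z = (0.73359 − 0.80303)/0.04587 = -0.06944/0.04587 = -1.514.
Two-sided p-value ≈ 2·Φ(−1.514) = 0.1300; since p > α = 0.05, fail to reject H₀.

z = -1.514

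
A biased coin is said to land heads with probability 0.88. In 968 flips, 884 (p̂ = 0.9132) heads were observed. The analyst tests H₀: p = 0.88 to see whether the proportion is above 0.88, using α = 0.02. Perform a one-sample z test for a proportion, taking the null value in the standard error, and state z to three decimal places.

p̂ = 884/968 ≈ 0.913223.
Standard error under H₀: √(0.88×0.12/968) = 0.010445.
z = (0.913223 − 0.88)/0.010445 = 0.033223/0.010445 = 3.181.
p-value = P(Z > 3.181) ≈ 0.0007. With α = 0.02, reject H₀.

z = 3.181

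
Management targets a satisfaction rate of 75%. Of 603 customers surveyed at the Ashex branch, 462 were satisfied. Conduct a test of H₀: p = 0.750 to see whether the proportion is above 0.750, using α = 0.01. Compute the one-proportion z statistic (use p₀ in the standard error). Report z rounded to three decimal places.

p̂ = 462/603 ≈ 0.76617.
Standard error under H₀: √(0.75×0.25/603) = 0.01763.
z = (0.76617 − 0.75)/0.01763 = 0.01617/0.01763 = 0.917.
p-value = P(Z > 0.917) ≈ 0.1796, so at α = 0.01 we fail to reject H₀.

z = 0.917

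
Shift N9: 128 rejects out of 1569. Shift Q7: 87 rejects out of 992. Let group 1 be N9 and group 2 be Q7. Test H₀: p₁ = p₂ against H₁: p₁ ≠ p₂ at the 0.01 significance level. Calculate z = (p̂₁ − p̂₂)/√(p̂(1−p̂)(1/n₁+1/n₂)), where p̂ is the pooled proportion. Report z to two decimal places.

p̂₁ = 128/1569 ≈ 0.0816, p̂₂ = 87/992 ≈ 0.0877.
Pooled p̂ = (128+87)/(1569+992) = 215/2561 = 0.0840.
SE = √(0.0769037 × 0.00164541) = 0.0112.
z = (0.0816 − 0.0877)/0.0112 = -0.0061/0.0112 = -0.54.
Two-sided p-value ≈ 2·Φ(−0.544) = 0.5863, so at α = 0.01 we fail to reject H₀.

z = -0.54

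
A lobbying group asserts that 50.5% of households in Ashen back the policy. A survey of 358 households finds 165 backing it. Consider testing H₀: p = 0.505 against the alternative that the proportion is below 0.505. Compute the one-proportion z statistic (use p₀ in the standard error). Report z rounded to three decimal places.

p̂ = 165/358 ≈ 0.460894.
Standard error under H₀: √(0.505×0.495/358) = 0.026424.
z = (0.460894 − 0.505)/0.026424 = -0.044106/0.026424 = -1.669.
p-value = P(Z < -1.669) ≈ 0.0475.

z = -1.669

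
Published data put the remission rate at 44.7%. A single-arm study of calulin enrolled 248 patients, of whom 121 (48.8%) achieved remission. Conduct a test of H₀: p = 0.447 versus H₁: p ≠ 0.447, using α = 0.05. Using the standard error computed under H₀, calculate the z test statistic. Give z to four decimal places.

p̂ = 121/248 ≈ 0.487903.
Under H₀, SE = √(0.447·0.553/248) = √(0.000996738) = 0.031571.
z = (0.487903 − 0.447)/0.031571 = 0.040903/0.031571 = 1.2956.
Two-sided p-value ≈ 2·Φ(−1.296) = 0.1951; since p > α = 0.05, fail to reject H₀.

z = 1.2956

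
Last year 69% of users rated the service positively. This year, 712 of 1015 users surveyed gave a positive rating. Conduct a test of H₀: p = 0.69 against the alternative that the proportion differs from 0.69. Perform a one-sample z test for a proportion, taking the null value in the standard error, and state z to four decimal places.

z = 0.7907

p̂ = 712/1015 ≈ 0.701478.
SE = √(p₀(1−p₀)/n) = √(0.2139/1015) = 0.014517.
z = (0.701478 − 0.69)/0.014517 = 0.011478/0.014517 = 0.7907.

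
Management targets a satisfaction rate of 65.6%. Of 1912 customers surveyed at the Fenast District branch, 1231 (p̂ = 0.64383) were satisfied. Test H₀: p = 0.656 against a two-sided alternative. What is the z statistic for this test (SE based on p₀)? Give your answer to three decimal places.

z = -1.120

p̂ = 1231/1912 = 0.643828.
Standard error under H₀: √(0.656×0.344/1912) = 0.010864.
z = (0.643828 − 0.656)/0.010864 = -0.012172/0.010864 = -1.120.
Two-sided p-value ≈ 2·Φ(−1.120) = 0.2626.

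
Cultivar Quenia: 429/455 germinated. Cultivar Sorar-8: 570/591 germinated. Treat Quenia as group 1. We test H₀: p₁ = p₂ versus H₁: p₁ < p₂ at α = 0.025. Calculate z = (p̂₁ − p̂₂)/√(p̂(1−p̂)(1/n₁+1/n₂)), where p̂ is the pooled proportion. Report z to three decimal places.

p̂₁ = 429/455 = 0.94286, p̂₂ = 570/591 = 0.96447.
Pooled p̂ = (429+570)/(455+591) = 999/1046 = 0.95507.
SE = √(p̂(1−p̂)(1/n₁+1/n₂)) = √(0.95507·0.04493·0.00388985) = √(0.000166929) = 0.01292.
z = (0.94286 − 0.96447)/0.01292 = -0.02161/0.01292 = -1.673.
p-value = P(Z < -1.673) ≈ 0.0472; since p > α = 0.025, fail to reject H₀.

z = -1.673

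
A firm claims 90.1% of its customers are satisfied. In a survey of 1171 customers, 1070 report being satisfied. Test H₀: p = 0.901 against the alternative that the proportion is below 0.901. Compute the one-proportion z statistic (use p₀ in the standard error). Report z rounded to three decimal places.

p̂ = 1070/1171 ≈ 0.913749.
Under H₀, SE = √(0.901·0.099/1171) = √(7.61734e-05) = 0.008728.
z = (0.913749 − 0.901)/0.008728 = 0.012749/0.008728 = 1.461.

z = 1.461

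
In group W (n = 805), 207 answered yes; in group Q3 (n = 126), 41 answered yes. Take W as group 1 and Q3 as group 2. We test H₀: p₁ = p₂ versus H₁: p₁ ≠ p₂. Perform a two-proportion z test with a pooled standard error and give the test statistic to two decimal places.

p̂₁ = 207/805 = 0.2571, p̂₂ = 41/126 = 0.3254.
Pooled p̂ = (207+41)/(805+126) = 248/931 = 0.2664.
SE = √(p̂(1−p̂)(1/n₁+1/n₂)) = √(0.2664·0.7336·0.00917874) = √(0.00179373) = 0.0424.
z = (0.2571 − 0.3254)/0.0424 = -0.0683/0.0424 = -1.61.

z = -1.61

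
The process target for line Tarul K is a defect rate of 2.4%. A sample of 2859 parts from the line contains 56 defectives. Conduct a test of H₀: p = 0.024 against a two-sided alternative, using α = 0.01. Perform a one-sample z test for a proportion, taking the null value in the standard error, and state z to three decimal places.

z = -1.542

p̂ = 56/2859 = 0.01959.
Standard error under H₀: √(0.024×0.976/2859) = 0.00286.
z = (0.01959 − 0.024)/0.00286 = -0.00441/0.00286 = -1.542.
Two-sided p-value ≈ 2·Φ(−1.542) = 0.1232, so at α = 0.01 we fail to reject H₀.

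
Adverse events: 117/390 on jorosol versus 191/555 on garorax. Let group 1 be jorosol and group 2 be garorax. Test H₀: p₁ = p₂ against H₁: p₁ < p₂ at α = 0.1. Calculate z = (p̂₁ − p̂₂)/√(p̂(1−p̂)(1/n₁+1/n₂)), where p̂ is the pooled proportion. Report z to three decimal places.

p̂₁ = 117/390 = 0.30000, p̂₂ = 191/555 = 0.34414.
Pooled p̂ = (117+191)/(390+555) = 308/945 = 0.32593.
SE = √(0.219698 × 0.0043659) = 0.03097.
z = (0.30000 − 0.34414)/0.03097 = -0.04414/0.03097 = -1.425.
p-value = P(Z < -1.425) ≈ 0.0770, so at α = 0.1 we reject H₀.

z = -1.425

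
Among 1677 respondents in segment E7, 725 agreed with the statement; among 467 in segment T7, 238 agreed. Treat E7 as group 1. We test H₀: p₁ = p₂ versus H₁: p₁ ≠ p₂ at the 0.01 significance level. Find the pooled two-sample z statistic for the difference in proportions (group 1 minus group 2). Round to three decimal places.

z = -2.971

p̂₁ = 725/1677 = 0.432320, p̂₂ = 238/467 = 0.509636.
Pooled p̂ = (725+238)/(1677+467) = 963/2144 = 0.449160.
SE = √(0.247415 × 0.00273763) = 0.026026.
z = (0.432320 − 0.509636)/0.026026 = -0.077316/0.026026 = -2.971.
Two-sided p-value ≈ 2·Φ(−2.971) = 0.0030, so at α = 0.01 we reject H₀.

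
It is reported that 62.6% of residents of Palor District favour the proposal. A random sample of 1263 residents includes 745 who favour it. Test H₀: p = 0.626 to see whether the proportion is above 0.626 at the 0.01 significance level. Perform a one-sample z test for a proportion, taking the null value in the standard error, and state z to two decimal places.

p̂ = 745/1263 = 0.5899.
SE = √(p₀(1−p₀)/n) = √(0.23412/1263) = 0.0136.
z = (0.5899 − 0.626)/0.0136 = -0.0361/0.0136 = -2.65.
p-value = P(Z > -2.654) ≈ 0.9960; since p > α = 0.01, fail to reject H₀.

z = -2.65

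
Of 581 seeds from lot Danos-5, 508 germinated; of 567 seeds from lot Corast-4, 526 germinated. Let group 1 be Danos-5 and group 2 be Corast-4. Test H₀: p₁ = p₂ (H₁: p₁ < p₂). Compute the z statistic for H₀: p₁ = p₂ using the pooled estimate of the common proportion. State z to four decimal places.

p̂₁ = 508/581 = 0.874355, p̂₂ = 526/567 = 0.927690.
Pooled p̂ = (508+526)/(581+567) = 1034/1148 = 0.900697.
SE = √(p̂(1−p̂)(1/n₁+1/n₂)) = √(0.900697·0.099303·0.00348484) = √(0.000311691) = 0.017655.
z = (0.874355 − 0.927690)/0.017655 = -0.053335/0.017655 = -3.0210.

z = -3.0210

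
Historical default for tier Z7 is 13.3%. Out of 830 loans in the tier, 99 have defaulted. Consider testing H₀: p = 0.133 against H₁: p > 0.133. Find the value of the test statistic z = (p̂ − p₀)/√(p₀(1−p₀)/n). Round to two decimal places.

z = -1.16

p̂ = 99/830 ≈ 0.1193.
SE = √(p₀(1−p₀)/n) = √(0.11531/830) = 0.0118.
z = (0.1193 − 0.133)/0.0118 = -0.0137/0.0118 = -1.16.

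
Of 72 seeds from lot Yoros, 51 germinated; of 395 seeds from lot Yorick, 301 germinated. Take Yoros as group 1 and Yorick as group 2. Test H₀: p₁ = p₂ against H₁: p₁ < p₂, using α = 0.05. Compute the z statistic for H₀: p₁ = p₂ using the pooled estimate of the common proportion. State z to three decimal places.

p̂₁ = 51/72 ≈ 0.70833, p̂₂ = 301/395 ≈ 0.76203.
Pooled p̂ = (51+301)/(72+395) = 352/467 = 0.75375.
SE = √(0.185612 × 0.0164205) = 0.05521.
z = (0.70833 − 0.76203)/0.05521 = -0.05370/0.05521 = -0.973.
p-value = P(Z < -0.973) ≈ 0.1654. With α = 0.05, fail to reject H₀.

z = -0.973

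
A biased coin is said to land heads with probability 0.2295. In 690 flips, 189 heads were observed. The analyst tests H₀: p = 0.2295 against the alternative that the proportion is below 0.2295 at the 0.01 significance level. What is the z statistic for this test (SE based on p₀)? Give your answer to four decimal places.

p̂ = 189/690 ≈ 0.273913.
SE = √(p₀(1−p₀)/n) = √(0.17683/690) = 0.016009.
z = (0.273913 − 0.2295)/0.016009 = 0.044413/0.016009 = 2.7743.
p-value = P(Z < 2.774) ≈ 0.9972, so at α = 0.01 we fail to reject H₀.

z = 2.7743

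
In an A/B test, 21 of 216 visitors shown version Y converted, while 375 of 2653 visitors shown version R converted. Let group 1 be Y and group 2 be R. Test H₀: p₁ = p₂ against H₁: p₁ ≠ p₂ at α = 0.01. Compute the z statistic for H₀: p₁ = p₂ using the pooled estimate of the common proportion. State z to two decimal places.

p̂₁ = 21/216 ≈ 0.0972, p̂₂ = 375/2653 ≈ 0.1413.
Pooled p̂ = (21+375)/(216+2653) = 396/2869 = 0.1380.
SE = √(0.118976 × 0.00500656) = 0.0244.
z = (0.0972 − 0.1413)/0.0244 = -0.0441/0.0244 = -1.81.
Two-sided p-value ≈ 2·Φ(−1.808) = 0.0706; since p > α = 0.01, fail to reject H₀.

z = -1.81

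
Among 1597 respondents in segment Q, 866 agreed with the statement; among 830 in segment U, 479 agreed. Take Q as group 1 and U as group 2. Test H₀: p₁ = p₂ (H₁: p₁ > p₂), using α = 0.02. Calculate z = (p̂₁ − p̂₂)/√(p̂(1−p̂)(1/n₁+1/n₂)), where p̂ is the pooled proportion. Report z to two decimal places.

p̂₁ = 866/1597 = 0.54227, p̂₂ = 479/830 = 0.57711.
Pooled p̂ = (866+479)/(1597+830) = 1345/2427 = 0.55418.
SE = √(p̂(1−p̂)(1/n₁+1/n₂)) = √(0.55418·0.44582·0.00183099) = √(0.000452373) = 0.02127.
z = (0.54227 − 0.57711)/0.02127 = -0.03484/0.02127 = -1.64.
p-value = P(Z > -1.638) ≈ 0.9493, so at α = 0.02 we fail to reject H₀.

z = -1.64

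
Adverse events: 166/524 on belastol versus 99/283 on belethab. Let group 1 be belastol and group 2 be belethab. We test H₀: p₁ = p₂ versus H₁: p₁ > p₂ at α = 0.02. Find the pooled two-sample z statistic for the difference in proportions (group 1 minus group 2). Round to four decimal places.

p̂₁ = 166/524 ≈ 0.316794, p̂₂ = 99/283 ≈ 0.349823.
Pooled p̂ = (166+99)/(524+283) = 265/807 = 0.328377.
SE = √(0.220545 × 0.00544197) = 0.034644.
z = (0.316794 − 0.349823)/0.034644 = -0.033029/0.034644 = -0.9534.
p-value = P(Z > -0.953) ≈ 0.8298, so at α = 0.02 we fail to reject H₀.

z = -0.9534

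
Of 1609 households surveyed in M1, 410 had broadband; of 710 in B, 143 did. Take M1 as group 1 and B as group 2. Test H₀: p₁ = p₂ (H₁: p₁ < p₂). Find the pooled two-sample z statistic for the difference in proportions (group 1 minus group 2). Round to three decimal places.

p̂₁ = 410/1609 ≈ 0.25482, p̂₂ = 143/710 ≈ 0.20141.
Pooled p̂ = (410+143)/(1609+710) = 553/2319 = 0.23846.
SE = √(p̂(1−p̂)(1/n₁+1/n₂)) = √(0.23846·0.76154·0.00202995) = √(0.000368638) = 0.01920.
z = (0.25482 − 0.20141)/0.01920 = 0.05341/0.01920 = 2.782.
p-value = P(Z < 2.782) ≈ 0.9973.

z = 2.782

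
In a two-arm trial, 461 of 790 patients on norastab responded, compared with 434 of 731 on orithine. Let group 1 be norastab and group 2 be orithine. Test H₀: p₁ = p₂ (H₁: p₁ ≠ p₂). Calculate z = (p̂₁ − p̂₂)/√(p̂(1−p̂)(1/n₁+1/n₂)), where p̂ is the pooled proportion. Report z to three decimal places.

p̂₁ = 461/790 = 0.583544, p̂₂ = 434/731 = 0.593707.
Pooled p̂ = (461+434)/(790+731) = 895/1521 = 0.588429.
SE = √(0.24218 × 0.00263381) = 0.025256.
z = (0.583544 − 0.593707)/0.025256 = -0.010163/0.025256 = -0.402.

z = -0.402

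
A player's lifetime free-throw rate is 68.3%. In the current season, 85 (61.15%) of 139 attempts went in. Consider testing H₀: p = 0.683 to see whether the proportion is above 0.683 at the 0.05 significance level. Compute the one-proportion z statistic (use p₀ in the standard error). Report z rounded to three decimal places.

p̂ = 85/139 = 0.61151.
SE = √(p₀(1−p₀)/n) = √(0.21651/139) = 0.03947.
z = (0.61151 − 0.683)/0.03947 = -0.07149/0.03947 = -1.811.
p-value = P(Z > -1.811) ≈ 0.9650; since p > α = 0.05, fail to reject H₀.

z = -1.811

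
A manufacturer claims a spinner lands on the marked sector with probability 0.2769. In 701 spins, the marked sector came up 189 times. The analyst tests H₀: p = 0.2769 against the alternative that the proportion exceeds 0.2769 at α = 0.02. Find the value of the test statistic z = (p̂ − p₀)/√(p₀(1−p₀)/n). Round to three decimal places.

p̂ = 189/701 ≈ 0.26961.
Under H₀, SE = √(0.2769·0.7231/701) = √(0.00028563) = 0.01690.
z = (0.26961 − 0.2769)/0.01690 = -0.00729/0.01690 = -0.431.
p-value = P(Z > -0.431) ≈ 0.6668. With α = 0.02, fail to reject H₀.

z = -0.431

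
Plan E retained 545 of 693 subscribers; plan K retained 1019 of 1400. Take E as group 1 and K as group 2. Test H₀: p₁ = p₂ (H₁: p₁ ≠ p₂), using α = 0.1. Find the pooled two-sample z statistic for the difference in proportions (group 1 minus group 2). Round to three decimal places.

z = 2.902

p̂₁ = 545/693 = 0.786436, p̂₂ = 1019/1400 = 0.727857.
Pooled p̂ = (545+1019)/(693+1400) = 1564/2093 = 0.747253.
SE = √(p̂(1−p̂)(1/n₁+1/n₂)) = √(0.747253·0.252747·0.00215729) = √(0.000407438) = 0.020185.
z = (0.786436 − 0.727857)/0.020185 = 0.058579/0.020185 = 2.902.
p-value = 2·P(Z > 2.902) ≈ 0.0037. With α = 0.1, reject H₀.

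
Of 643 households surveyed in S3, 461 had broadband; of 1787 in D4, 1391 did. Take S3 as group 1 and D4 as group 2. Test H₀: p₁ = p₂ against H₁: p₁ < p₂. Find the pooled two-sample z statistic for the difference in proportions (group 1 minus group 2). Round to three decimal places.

z = -3.138

p̂₁ = 461/643 = 0.71695, p̂₂ = 1391/1787 = 0.77840.
Pooled p̂ = (461+1391)/(643+1787) = 1852/2430 = 0.76214.
SE = √(0.181283 × 0.00211481) = 0.01958.
z = (0.71695 − 0.77840)/0.01958 = -0.06145/0.01958 = -3.138.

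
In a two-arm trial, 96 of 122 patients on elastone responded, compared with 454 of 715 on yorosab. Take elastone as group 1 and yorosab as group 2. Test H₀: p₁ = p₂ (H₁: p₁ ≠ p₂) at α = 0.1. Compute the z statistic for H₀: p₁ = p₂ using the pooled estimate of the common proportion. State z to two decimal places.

p̂₁ = 96/122 ≈ 0.7869, p̂₂ = 454/715 ≈ 0.6350.
Pooled p̂ = (96+454)/(122+715) = 550/837 = 0.6571.
SE = √(p̂(1−p̂)(1/n₁+1/n₂)) = √(0.6571·0.3429·0.00959532) = √(0.00216199) = 0.0465.
z = (0.7869 − 0.6350)/0.0465 = 0.1519/0.0465 = 3.27.
p-value = 2·P(Z > 3.267) ≈ 0.0011; since p < α = 0.1, reject H₀.

z = 3.27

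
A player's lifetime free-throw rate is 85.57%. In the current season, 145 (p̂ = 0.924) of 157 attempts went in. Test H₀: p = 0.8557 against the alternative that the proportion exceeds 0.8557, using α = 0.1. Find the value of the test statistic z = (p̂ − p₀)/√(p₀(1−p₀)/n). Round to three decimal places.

z = 2.420

p̂ = 145/157 = 0.92357.
Under H₀, SE = √(0.8557·0.1443/157) = √(0.000786481) = 0.02804.
z = (0.92357 − 0.8557)/0.02804 = 0.06787/0.02804 = 2.420.
p-value = P(Z > 2.420) ≈ 0.0078, so at α = 0.1 we reject H₀.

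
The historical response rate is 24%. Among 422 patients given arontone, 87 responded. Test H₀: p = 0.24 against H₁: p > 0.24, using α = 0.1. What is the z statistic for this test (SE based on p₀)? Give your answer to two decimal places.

p̂ = 87/422 ≈ 0.20616.
SE = √(p₀(1−p₀)/n) = √(0.1824/422) = 0.02079.
z = (0.20616 − 0.24)/0.02079 = -0.03384/0.02079 = -1.63.
p-value = P(Z > -1.628) ≈ 0.9482. With α = 0.1, fail to reject H₀.

z = -1.63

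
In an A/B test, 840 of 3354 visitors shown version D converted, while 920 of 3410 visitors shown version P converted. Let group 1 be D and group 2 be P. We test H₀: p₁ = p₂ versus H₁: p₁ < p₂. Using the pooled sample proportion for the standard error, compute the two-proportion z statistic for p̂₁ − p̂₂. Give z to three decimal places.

z = -1.813

p̂₁ = 840/3354 ≈ 0.25045, p̂₂ = 920/3410 ≈ 0.26979.
Pooled p̂ = (840+920)/(3354+3410) = 1760/6764 = 0.26020.
SE = √(0.192496 × 0.000591407) = 0.01067.
z = (0.25045 − 0.26979)/0.01067 = -0.01934/0.01067 = -1.813.
p-value = P(Z < -1.813) ≈ 0.0349.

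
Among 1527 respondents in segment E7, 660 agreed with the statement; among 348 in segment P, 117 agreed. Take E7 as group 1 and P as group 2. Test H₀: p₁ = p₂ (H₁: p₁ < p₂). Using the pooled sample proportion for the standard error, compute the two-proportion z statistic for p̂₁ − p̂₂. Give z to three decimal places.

p̂₁ = 660/1527 = 0.43222, p̂₂ = 117/348 = 0.33621.
Pooled p̂ = (660+117)/(1527+348) = 777/1875 = 0.41440.
SE = √(p̂(1−p̂)(1/n₁+1/n₂)) = √(0.41440·0.58560·0.00352844) = √(0.000856256) = 0.02926.
z = (0.43222 − 0.33621)/0.02926 = 0.09601/0.02926 = 3.281.
p-value = P(Z < 3.281) ≈ 0.9995.

z = 3.281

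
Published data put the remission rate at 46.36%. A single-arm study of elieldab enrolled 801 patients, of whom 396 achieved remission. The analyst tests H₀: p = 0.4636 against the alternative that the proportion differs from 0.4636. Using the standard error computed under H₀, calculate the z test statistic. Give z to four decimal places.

p̂ = 396/801 ≈ 0.494382.
Under H₀, SE = √(0.4636·0.5364/801) = √(0.000310456) = 0.017620.
z = (0.494382 − 0.4636)/0.017620 = 0.030782/0.017620 = 1.7470.
p-value = 2·P(Z > 1.747) ≈ 0.0806.

z = 1.7470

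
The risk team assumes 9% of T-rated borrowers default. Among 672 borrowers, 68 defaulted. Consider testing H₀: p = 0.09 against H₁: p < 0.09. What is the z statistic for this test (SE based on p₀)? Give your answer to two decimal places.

p̂ = 68/672 ≈ 0.10119.
SE = √(p₀(1−p₀)/n) = √(0.0819/672) = 0.01104.
z = (0.10119 − 0.09)/0.01104 = 0.01119/0.01104 = 1.01.
p-value = P(Z < 1.014) ≈ 0.8446.

z = 1.01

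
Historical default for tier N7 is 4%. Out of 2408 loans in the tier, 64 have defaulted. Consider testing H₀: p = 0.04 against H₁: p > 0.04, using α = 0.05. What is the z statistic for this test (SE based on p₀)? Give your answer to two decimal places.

p̂ = 64/2408 ≈ 0.02658.
SE = √(p₀(1−p₀)/n) = √(0.0384/2408) = 0.00399.
z = (0.02658 − 0.04)/0.00399 = -0.01342/0.00399 = -3.36.
p-value = P(Z > -3.361) ≈ 0.9996, so at α = 0.05 we fail to reject H₀.

z = -3.36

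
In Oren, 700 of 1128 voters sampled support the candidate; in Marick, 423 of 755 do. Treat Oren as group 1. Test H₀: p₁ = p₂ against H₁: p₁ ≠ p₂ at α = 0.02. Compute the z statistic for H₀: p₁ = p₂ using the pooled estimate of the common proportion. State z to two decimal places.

z = 2.61

p̂₁ = 700/1128 ≈ 0.6206, p̂₂ = 423/755 ≈ 0.5603.
Pooled p̂ = (700+423)/(1128+755) = 1123/1883 = 0.5964.
SE = √(0.240709 × 0.00221103) = 0.0231.
z = (0.6206 − 0.5603)/0.0231 = 0.0603/0.0231 = 2.61.
Two-sided p-value ≈ 2·Φ(−2.614) = 0.0090. With α = 0.02, reject H₀.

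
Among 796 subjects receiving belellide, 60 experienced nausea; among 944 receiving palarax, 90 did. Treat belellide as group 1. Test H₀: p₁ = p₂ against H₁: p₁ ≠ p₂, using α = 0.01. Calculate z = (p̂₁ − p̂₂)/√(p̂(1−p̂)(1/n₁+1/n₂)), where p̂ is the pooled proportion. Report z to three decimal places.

p̂₁ = 60/796 = 0.075377, p̂₂ = 90/944 = 0.095339.
Pooled p̂ = (60+90)/(796+944) = 150/1740 = 0.086207.
SE = √(0.0787753 × 0.0023156) = 0.013506.
z = (0.075377 − 0.095339)/0.013506 = -0.019962/0.013506 = -1.478.
Two-sided p-value ≈ 2·Φ(−1.478) = 0.1394. With α = 0.01, fail to reject H₀.

z = -1.478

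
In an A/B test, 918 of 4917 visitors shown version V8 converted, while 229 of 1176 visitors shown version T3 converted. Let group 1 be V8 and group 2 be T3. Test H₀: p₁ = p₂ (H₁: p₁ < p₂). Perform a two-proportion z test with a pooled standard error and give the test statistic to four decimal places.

p̂₁ = 918/4917 = 0.1866992, p̂₂ = 229/1176 = 0.1947279.
Pooled p̂ = (918+229)/(4917+1176) = 1147/6093 = 0.1882488.
SE = √(p̂(1−p̂)(1/n₁+1/n₂)) = √(0.1882488·0.8117512·0.00105372) = √(0.00016102) = 0.0126894.
z = (0.1866992 − 0.1947279)/0.0126894 = -0.0080287/0.0126894 = -0.6327.

z = -0.6327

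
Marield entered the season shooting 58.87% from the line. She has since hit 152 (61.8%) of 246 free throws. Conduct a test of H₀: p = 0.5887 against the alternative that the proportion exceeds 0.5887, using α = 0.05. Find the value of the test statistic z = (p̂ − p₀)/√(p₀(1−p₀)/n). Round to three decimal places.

p̂ = 152/246 ≈ 0.617886.
Under H₀, SE = √(0.5887·0.4113/246) = √(0.000984278) = 0.031373.
z = (0.617886 − 0.5887)/0.031373 = 0.029186/0.031373 = 0.930.
p-value = P(Z > 0.930) ≈ 0.1761, so at α = 0.05 we fail to reject H₀.

z = 0.930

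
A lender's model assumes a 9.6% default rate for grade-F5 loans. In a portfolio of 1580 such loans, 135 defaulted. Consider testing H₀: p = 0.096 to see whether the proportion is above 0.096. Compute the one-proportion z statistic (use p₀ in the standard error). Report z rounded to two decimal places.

p̂ = 135/1580 ≈ 0.085443.
Under H₀, SE = √(0.096·0.904/1580) = √(5.49266e-05) = 0.007411.
z = (0.085443 − 0.096)/0.007411 = -0.010557/0.007411 = -1.42.

z = -1.42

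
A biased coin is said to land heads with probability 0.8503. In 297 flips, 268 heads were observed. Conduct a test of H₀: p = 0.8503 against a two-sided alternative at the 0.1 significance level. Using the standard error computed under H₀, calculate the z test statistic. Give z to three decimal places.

p̂ = 268/297 = 0.90236.
SE = √(p₀(1−p₀)/n) = √(0.12729/297) = 0.02070.
z = (0.90236 − 0.8503)/0.02070 = 0.05206/0.02070 = 2.515.
p-value = 2·P(Z > 2.515) ≈ 0.0119; since p < α = 0.1, reject H₀.

z = 2.515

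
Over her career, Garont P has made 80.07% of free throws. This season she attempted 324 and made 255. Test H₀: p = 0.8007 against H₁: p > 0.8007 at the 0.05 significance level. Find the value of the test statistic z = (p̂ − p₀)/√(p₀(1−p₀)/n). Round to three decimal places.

z = -0.616

p̂ = 255/324 ≈ 0.78704.
SE = √(p₀(1−p₀)/n) = √(0.15958/324) = 0.02219.
z = (0.78704 − 0.8007)/0.02219 = -0.01366/0.02219 = -0.616.
p-value = P(Z > -0.616) ≈ 0.7309, so at α = 0.05 we fail to reject H₀.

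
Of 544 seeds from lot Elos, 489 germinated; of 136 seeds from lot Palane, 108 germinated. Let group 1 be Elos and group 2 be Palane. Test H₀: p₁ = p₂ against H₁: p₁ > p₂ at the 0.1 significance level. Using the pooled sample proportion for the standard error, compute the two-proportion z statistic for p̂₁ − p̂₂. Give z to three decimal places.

p̂₁ = 489/544 = 0.89890, p̂₂ = 108/136 = 0.79412.
Pooled p̂ = (489+108)/(544+136) = 597/680 = 0.87794.
SE = √(p̂(1−p̂)(1/n₁+1/n₂)) = √(0.87794·0.12206·0.00919118) = √(0.000984931) = 0.03138.
z = (0.89890 − 0.79412)/0.03138 = 0.10478/0.03138 = 3.339.
p-value = P(Z > 3.339) ≈ 0.0004, so at α = 0.1 we reject H₀.

z = 3.339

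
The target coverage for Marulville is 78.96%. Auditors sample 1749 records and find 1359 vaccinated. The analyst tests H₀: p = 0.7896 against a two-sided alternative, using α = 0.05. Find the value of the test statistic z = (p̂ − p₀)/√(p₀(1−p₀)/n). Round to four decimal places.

p̂ = 1359/1749 ≈ 0.7770154.
Under H₀, SE = √(0.7896·0.2104/1749) = √(9.49868e-05) = 0.0097461.
z = (0.7770154 − 0.7896)/0.0097461 = -0.0125846/0.0097461 = -1.2912.
p-value = 2·P(Z > 1.291) ≈ 0.1966, so at α = 0.05 we fail to reject H₀.

z = -1.2912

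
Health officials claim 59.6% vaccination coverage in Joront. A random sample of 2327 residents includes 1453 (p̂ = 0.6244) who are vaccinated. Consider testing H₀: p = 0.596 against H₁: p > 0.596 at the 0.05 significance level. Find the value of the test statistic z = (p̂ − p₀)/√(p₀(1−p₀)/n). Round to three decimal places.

z = 2.793

p̂ = 1453/2327 = 0.624409.
SE = √(p₀(1−p₀)/n) = √(0.24078/2327) = 0.010172.
z = (0.624409 − 0.596)/0.010172 = 0.028409/0.010172 = 2.793.
p-value = P(Z > 2.793) ≈ 0.0026; since p < α = 0.05, reject H₀.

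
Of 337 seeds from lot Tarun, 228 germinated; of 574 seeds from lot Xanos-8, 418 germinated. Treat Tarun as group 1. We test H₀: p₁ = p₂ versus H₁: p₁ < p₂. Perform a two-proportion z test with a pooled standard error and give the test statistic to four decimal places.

z = -1.6576

p̂₁ = 228/337 ≈ 0.676558, p̂₂ = 418/574 ≈ 0.728223.
Pooled p̂ = (228+418)/(337+574) = 646/911 = 0.709111.
SE = √(0.206273 × 0.00470952) = 0.031168.
z = (0.676558 − 0.728223)/0.031168 = -0.051665/0.031168 = -1.6576.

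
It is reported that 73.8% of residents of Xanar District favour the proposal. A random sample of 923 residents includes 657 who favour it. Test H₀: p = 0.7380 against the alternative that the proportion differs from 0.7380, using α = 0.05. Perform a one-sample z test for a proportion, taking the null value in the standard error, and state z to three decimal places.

p̂ = 657/923 = 0.71181.
Under H₀, SE = √(0.738·0.262/923) = √(0.000209486) = 0.01447.
z = (0.71181 − 0.738)/0.01447 = -0.02619/0.01447 = -1.810.
Two-sided p-value ≈ 2·Φ(−1.810) = 0.0704. With α = 0.05, fail to reject H₀.

z = -1.810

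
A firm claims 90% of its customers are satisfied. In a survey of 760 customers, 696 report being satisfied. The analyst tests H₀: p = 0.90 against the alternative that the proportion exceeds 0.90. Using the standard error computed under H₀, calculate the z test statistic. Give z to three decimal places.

p̂ = 696/760 ≈ 0.91579.
SE = √(p₀(1−p₀)/n) = √(0.09/760) = 0.01088.
z = (0.91579 − 0.9)/0.01088 = 0.01579/0.01088 = 1.451.

z = 1.451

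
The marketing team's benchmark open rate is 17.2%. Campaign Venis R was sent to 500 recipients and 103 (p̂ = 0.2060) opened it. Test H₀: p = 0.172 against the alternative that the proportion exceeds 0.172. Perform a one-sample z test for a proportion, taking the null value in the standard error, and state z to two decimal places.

z = 2.01

p̂ = 103/500 ≈ 0.2060.
Standard error under H₀: √(0.172×0.828/500) = 0.0169.
z = (0.2060 − 0.172)/0.0169 = 0.0340/0.0169 = 2.01.
p-value = P(Z > 2.015) ≈ 0.0220.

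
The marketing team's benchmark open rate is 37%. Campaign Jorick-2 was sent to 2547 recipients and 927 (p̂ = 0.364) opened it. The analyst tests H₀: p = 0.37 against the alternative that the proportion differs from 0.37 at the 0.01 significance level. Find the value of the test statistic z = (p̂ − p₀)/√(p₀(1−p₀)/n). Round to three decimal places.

p̂ = 927/2547 ≈ 0.363958.
Standard error under H₀: √(0.37×0.63/2547) = 0.009567.
z = (0.363958 − 0.37)/0.009567 = -0.006042/0.009567 = -0.632.
p-value = 2·P(Z > 0.632) ≈ 0.5276, so at α = 0.01 we fail to reject H₀.

z = -0.632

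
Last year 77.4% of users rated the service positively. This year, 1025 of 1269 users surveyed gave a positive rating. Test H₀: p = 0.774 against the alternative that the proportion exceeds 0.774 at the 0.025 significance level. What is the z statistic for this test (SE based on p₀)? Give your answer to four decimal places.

z = 2.8723

p̂ = 1025/1269 ≈ 0.8077226.
Under H₀, SE = √(0.774·0.226/1269) = √(0.000137844) = 0.0117407.
z = (0.8077226 − 0.774)/0.0117407 = 0.0337226/0.0117407 = 2.8723.
p-value = P(Z > 2.872) ≈ 0.0020; since p < α = 0.025, reject H₀.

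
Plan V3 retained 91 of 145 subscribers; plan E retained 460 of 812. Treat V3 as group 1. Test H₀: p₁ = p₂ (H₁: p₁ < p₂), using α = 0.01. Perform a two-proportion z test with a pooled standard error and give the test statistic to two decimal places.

z = 1.37

p̂₁ = 91/145 = 0.6276, p̂₂ = 460/812 = 0.5665.
Pooled p̂ = (91+460)/(145+812) = 551/957 = 0.5758.
SE = √(p̂(1−p̂)(1/n₁+1/n₂)) = √(0.5758·0.4242·0.00812808) = √(0.00198537) = 0.0446.
z = (0.6276 − 0.5665)/0.0446 = 0.0611/0.0446 = 1.37.
p-value = P(Z < 1.371) ≈ 0.9148; since p > α = 0.01, fail to reject H₀.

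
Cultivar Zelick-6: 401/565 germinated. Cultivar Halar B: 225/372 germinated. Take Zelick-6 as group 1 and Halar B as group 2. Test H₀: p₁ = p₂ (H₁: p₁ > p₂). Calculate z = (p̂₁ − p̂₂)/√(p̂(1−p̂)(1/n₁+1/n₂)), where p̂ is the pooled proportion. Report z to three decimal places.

p̂₁ = 401/565 ≈ 0.70973, p̂₂ = 225/372 ≈ 0.60484.
Pooled p̂ = (401+225)/(565+372) = 626/937 = 0.66809.
SE = √(p̂(1−p̂)(1/n₁+1/n₂)) = √(0.66809·0.33191·0.00445808) = √(0.000988562) = 0.03144.
z = (0.70973 − 0.60484)/0.03144 = 0.10489/0.03144 = 3.336.
p-value = P(Z > 3.336) ≈ 0.0004.

z = 3.336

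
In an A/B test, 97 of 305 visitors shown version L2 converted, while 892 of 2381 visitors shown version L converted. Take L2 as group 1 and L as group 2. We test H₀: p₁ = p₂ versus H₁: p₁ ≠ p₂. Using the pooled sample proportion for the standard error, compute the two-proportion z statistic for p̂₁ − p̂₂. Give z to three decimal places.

z = -1.930

p̂₁ = 97/305 ≈ 0.31803, p̂₂ = 892/2381 ≈ 0.37463.
Pooled p̂ = (97+892)/(305+2381) = 989/2686 = 0.36821.
SE = √(0.23263 × 0.00369868) = 0.02933.
z = (0.31803 − 0.37463)/0.02933 = -0.05660/0.02933 = -1.930.
p-value = 2·P(Z > 1.930) ≈ 0.0537.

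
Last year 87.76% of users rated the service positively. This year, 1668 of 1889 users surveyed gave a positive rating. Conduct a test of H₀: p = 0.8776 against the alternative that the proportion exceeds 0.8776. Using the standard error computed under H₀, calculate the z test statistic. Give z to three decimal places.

z = 0.717

p̂ = 1668/1889 ≈ 0.883007.
SE = √(p₀(1−p₀)/n) = √(0.10742/1889) = 0.007541.
z = (0.883007 − 0.8776)/0.007541 = 0.005407/0.007541 = 0.717.
p-value = P(Z > 0.717) ≈ 0.2367.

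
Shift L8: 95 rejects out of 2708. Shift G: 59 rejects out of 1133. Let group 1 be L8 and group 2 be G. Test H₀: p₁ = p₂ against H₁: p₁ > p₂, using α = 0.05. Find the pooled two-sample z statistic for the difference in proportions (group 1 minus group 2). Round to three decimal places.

z = -2.448

p̂₁ = 95/2708 = 0.03508, p̂₂ = 59/1133 = 0.05207.
Pooled p̂ = (95+59)/(2708+1133) = 154/3841 = 0.04009.
SE = √(0.0384862 × 0.00125189) = 0.00694.
z = (0.03508 − 0.05207)/0.00694 = -0.01699/0.00694 = -2.448.
p-value = P(Z > -2.448) ≈ 0.9928, so at α = 0.05 we fail to reject H₀.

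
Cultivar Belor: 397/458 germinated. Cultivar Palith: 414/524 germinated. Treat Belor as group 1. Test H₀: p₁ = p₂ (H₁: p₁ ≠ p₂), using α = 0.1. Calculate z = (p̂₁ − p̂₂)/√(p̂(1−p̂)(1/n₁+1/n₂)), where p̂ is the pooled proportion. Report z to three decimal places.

z = 3.163

p̂₁ = 397/458 = 0.86681, p̂₂ = 414/524 = 0.79008.
Pooled p̂ = (397+414)/(458+524) = 811/982 = 0.82587.
SE = √(0.143812 × 0.0040918) = 0.02426.
z = (0.86681 − 0.79008)/0.02426 = 0.07673/0.02426 = 3.163.
p-value = 2·P(Z > 3.163) ≈ 0.0016; since p < α = 0.1, reject H₀.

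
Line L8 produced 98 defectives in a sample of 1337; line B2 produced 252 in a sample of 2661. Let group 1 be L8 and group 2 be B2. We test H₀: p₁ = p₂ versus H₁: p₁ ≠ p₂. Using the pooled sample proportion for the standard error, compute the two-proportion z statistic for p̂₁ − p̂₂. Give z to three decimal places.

z = -2.259

p̂₁ = 98/1337 = 0.073298, p̂₂ = 252/2661 = 0.094701.
Pooled p̂ = (98+252)/(1337+2661) = 350/3998 = 0.087544.
SE = √(0.0798799 × 0.00112374) = 0.009474.
z = (0.073298 − 0.094701)/0.009474 = -0.021403/0.009474 = -2.259.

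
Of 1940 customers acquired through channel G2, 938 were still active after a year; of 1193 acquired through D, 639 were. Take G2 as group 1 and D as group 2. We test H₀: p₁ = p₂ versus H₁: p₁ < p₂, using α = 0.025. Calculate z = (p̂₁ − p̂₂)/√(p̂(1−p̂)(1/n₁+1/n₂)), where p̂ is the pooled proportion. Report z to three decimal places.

z = -2.833

p̂₁ = 938/1940 ≈ 0.483505, p̂₂ = 639/1193 ≈ 0.535624.
Pooled p̂ = (938+639)/(1940+1193) = 1577/3133 = 0.503351.
SE = √(0.249989 × 0.00135369) = 0.018396.
z = (0.483505 − 0.535624)/0.018396 = -0.052119/0.018396 = -2.833.
p-value = P(Z < -2.833) ≈ 0.0023, so at α = 0.025 we reject H₀.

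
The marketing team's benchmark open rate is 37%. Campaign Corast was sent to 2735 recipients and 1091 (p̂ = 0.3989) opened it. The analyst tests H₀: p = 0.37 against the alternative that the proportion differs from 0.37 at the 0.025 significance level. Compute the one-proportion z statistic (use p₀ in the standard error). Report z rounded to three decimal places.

p̂ = 1091/2735 ≈ 0.39890.
SE = √(p₀(1−p₀)/n) = √(0.2331/2735) = 0.00923.
z = (0.39890 − 0.37)/0.00923 = 0.02890/0.00923 = 3.131.
Two-sided p-value ≈ 2·Φ(−3.131) = 0.0017, so at α = 0.025 we reject H₀.

z = 3.131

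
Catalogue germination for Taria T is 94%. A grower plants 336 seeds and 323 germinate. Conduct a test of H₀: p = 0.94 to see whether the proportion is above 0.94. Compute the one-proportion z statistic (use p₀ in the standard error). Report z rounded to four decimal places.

p̂ = 323/336 = 0.961310.
SE = √(p₀(1−p₀)/n) = √(0.0564/336) = 0.012956.
z = (0.961310 − 0.94)/0.012956 = 0.021310/0.012956 = 1.6448.

z = 1.6448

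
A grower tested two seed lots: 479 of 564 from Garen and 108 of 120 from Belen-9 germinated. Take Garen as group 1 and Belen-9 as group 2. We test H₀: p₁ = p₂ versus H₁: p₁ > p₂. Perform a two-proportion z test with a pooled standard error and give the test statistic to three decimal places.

z = -1.446

p̂₁ = 479/564 = 0.84929, p̂₂ = 108/120 = 0.90000.
Pooled p̂ = (479+108)/(564+120) = 587/684 = 0.85819.
SE = √(p̂(1−p̂)(1/n₁+1/n₂)) = √(0.85819·0.14181·0.0101064) = √(0.00122997) = 0.03507.
z = (0.84929 − 0.90000)/0.03507 = -0.05071/0.03507 = -1.446.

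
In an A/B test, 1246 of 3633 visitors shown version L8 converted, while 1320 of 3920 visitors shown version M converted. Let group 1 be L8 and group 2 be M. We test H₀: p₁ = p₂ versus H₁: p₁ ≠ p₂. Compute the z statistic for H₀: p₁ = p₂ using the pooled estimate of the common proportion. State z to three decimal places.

z = 0.571

p̂₁ = 1246/3633 ≈ 0.342967, p̂₂ = 1320/3920 ≈ 0.336735.
Pooled p̂ = (1246+1320)/(3633+3920) = 2566/7553 = 0.339733.
SE = √(p̂(1−p̂)(1/n₁+1/n₂)) = √(0.339733·0.660267·0.000530357) = √(0.000118967) = 0.010907.
z = (0.342967 − 0.336735)/0.010907 = 0.006232/0.010907 = 0.571.
Two-sided p-value ≈ 2·Φ(−0.571) = 0.5677.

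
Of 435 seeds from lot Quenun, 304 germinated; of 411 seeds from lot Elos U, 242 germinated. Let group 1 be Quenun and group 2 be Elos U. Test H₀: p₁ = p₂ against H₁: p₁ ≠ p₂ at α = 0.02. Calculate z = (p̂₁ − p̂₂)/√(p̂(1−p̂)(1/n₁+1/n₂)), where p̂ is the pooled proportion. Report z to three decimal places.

p̂₁ = 304/435 ≈ 0.69885, p̂₂ = 242/411 ≈ 0.58881.
Pooled p̂ = (304+242)/(435+411) = 546/846 = 0.64539.
SE = √(0.228862 × 0.00473194) = 0.03291.
z = (0.69885 − 0.58881)/0.03291 = 0.11004/0.03291 = 3.344.
Two-sided p-value ≈ 2·Φ(−3.344) = 0.0008, so at α = 0.02 we reject H₀.

z = 3.344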